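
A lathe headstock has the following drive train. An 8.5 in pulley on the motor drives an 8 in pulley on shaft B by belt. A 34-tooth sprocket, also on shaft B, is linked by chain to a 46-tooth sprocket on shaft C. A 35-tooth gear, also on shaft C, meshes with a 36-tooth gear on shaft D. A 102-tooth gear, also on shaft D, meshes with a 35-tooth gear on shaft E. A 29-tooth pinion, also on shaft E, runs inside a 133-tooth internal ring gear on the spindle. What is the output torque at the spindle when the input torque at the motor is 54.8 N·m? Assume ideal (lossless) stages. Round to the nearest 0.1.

113.0 N·m

Belt: ratio = 8/8.5 = 0.94118; torque at shaft B = 54.8 × 0.94118 = 51.576 N·m.
Chain: ratio = 46/34 = 1.3529; torque at shaft C = 51.576 × 1.3529 = 69.78 N·m.
Gear mesh: ratio = 36/35 = 1.0286; torque at shaft D = 69.78 × 1.0286 = 71.774 N·m.
Gear mesh: ratio = 35/102 = 0.34314; torque at shaft E = 71.774 × 0.34314 = 24.628 N·m.
Internal gear: ratio = 133/29 = 4.5862; torque at the spindle = 24.628 × 4.5862 = 112.95 N·m.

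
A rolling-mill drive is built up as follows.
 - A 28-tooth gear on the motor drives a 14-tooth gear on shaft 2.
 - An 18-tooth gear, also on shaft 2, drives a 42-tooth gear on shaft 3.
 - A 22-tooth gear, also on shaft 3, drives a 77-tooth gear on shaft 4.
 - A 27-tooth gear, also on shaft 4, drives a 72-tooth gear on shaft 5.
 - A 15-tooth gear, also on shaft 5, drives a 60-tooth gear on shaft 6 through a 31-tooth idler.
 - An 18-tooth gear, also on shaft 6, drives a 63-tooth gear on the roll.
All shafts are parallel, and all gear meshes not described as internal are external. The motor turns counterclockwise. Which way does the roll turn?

clockwise

the motor → shaft 2: external mesh, 1 reversal → CW.
shaft 2 → shaft 3: external mesh, 1 reversal → CCW.
shaft 3 → shaft 4: external mesh, 1 reversal → CW.
shaft 4 → shaft 5: external mesh, 1 reversal → CCW.
shaft 5 → shaft 6: driver → idler → driven is 2 external meshes, 2 reversals → CCW.
shaft 6 → the roll: external mesh, 1 reversal → CW.
7 reversals in total — an odd number — so the roll turns opposite to the motor.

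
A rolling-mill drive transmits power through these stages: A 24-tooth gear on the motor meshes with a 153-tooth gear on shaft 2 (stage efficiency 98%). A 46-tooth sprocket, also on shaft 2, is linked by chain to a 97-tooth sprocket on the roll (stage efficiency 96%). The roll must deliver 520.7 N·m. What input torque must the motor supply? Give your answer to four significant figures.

Overall ratio R = 6.375 × 2.1087 = 13.443; overall efficiency η = 0.98 × 0.96 = 0.9408.
Input torque = output torque / (R × η) = 520.7 / (13.443 × 0.9408) = 41.171 N·m.

41.17 N·m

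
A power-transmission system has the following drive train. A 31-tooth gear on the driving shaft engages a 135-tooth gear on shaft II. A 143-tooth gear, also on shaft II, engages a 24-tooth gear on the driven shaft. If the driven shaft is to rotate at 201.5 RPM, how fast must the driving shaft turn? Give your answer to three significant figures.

Overall ratio R = 4.3548 × 0.16783 = 0.73088.
Required input speed = output speed × R = 201.5 × 0.73088 = 147.27 RPM.

147 RPM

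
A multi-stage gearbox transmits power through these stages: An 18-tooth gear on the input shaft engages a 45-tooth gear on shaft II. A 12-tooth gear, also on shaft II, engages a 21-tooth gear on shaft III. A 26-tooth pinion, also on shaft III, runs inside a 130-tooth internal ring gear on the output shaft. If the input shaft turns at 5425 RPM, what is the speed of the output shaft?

248 RPM

Gear mesh: ratio = 45/18 = 2.5, so shaft II turns at 5425 / 2.5 = 2170 RPM.
Gear mesh: ratio = 21/12 = 1.75, so shaft III turns at 2170 / 1.75 = 1240 RPM.
Internal gear: ratio = 130/26 = 5, so the output shaft turns at 1240 / 5 = 248 RPM.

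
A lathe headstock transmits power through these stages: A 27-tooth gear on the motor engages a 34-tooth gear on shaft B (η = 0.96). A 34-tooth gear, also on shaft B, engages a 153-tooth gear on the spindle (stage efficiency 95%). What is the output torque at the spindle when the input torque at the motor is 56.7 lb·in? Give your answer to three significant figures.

gear mesh 34/27 = 1.2593 → τ = 56.7·1.2593·0.96 = 68.544 lb·in
gear mesh 153/34 = 4.5 → τ = 68.544·4.5·0.95 = 293.03 lb·in

293 lb·in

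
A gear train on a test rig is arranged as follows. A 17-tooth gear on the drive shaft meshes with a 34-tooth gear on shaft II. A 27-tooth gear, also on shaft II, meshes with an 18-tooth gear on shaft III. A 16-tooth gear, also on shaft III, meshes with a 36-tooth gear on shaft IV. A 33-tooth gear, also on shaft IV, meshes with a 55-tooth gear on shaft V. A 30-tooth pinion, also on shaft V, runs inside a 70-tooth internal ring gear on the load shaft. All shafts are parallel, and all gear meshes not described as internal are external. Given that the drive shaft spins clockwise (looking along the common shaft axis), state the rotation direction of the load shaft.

clockwise

the drive shaft → shaft II: external mesh, 1 reversal → CCW.
shaft II → shaft III: external mesh, 1 reversal → CW.
shaft III → shaft IV: external mesh, 1 reversal → CCW.
shaft IV → shaft V: external mesh, 1 reversal → CW.
shaft V → the load shaft: internal mesh, same direction → CW.
4 reversals in total — an even number — so the load shaft turns the same way as the drive shaft.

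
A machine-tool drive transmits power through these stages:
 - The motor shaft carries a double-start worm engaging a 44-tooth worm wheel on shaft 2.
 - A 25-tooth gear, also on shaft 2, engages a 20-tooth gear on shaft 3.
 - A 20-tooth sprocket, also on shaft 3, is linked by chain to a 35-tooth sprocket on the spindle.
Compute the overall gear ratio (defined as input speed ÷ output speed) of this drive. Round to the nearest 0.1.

30.8

Each stage contributes driven/driver: worm 44/2 = 22, gear mesh 20/25 = 0.8, chain 35/20 = 1.75.
Overall: 22 × 0.8 × 1.75 = 30.8.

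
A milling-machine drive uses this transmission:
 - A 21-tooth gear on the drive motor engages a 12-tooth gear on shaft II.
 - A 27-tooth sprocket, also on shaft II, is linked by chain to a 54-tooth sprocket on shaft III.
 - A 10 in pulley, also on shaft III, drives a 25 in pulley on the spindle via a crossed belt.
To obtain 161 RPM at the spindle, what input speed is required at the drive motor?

460 RPM

Overall ratio R = 0.57143 × 2 × 2.5 = 2.8571.
Required input speed = output speed × R = 161 × 2.8571 = 460 RPM.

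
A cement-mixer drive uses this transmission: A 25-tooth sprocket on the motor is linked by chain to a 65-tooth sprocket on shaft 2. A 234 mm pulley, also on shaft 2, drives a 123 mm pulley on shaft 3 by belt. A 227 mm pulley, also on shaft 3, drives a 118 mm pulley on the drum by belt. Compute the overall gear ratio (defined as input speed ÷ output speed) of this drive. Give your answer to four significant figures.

0.7104

Each stage contributes driven/driver: chain 65/25 = 2.6, belt 123/234 = 0.52564, belt 118/227 = 0.51982.
Overall: 2.6 × 0.52564 × 0.51982 = 0.71043.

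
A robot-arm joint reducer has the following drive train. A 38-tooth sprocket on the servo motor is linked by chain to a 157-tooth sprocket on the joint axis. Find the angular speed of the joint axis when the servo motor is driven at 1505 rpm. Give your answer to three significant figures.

364 rpm

Chain: ratio = 157/38 = 4.1316, so the joint axis turns at 1505 / 4.1316 = 364.27 rpm.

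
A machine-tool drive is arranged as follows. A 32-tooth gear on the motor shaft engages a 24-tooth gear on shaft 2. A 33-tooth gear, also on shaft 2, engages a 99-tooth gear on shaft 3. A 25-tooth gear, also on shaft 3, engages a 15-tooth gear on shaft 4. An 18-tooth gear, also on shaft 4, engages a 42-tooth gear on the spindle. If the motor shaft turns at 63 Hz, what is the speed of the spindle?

Gear mesh: ratio = 24/32 = 0.75, so shaft 2 turns at 63 / 0.75 = 84 Hz.
Gear mesh: ratio = 99/33 = 3, so shaft 3 turns at 84 / 3 = 28 Hz.
Gear mesh: ratio = 15/25 = 0.6, so shaft 4 turns at 28 / 0.6 = 46.667 Hz.
Gear mesh: ratio = 42/18 = 2.3333, so the spindle turns at 46.667 / 2.3333 = 20 Hz.

20 Hz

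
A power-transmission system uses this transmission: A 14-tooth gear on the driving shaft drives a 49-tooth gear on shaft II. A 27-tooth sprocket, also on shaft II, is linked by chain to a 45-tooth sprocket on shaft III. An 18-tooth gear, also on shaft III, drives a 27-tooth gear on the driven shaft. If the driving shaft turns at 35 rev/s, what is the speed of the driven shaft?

gear mesh 49/14 = 3.5 → 35/3.5 = 10 rev/s
chain 45/27 = 1.6667 → 10/1.6667 = 6 rev/s
gear mesh 27/18 = 1.5 → 6/1.5 = 4 rev/s

4 rev/s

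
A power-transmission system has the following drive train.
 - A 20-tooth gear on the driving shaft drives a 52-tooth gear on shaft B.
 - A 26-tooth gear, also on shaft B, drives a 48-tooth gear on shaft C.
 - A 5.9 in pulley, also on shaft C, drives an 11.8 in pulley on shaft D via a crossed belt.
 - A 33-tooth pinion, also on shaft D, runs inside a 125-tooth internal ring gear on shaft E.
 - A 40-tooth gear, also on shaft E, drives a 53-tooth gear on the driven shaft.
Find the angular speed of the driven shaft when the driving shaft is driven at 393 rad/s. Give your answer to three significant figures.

8.16 rad/s

the driving shaft → shaft B (gear mesh, 52/20): 393 ÷ 2.6 = 151.15 rad/s
shaft B → shaft C (gear mesh, 48/26): 151.15 ÷ 1.8462 = 81.875 rad/s
shaft C → shaft D (belt, 11.8/5.9): 81.875 ÷ 2 = 40.938 rad/s
shaft D → shaft E (internal gear, 125/33): 40.938 ÷ 3.7879 = 10.807 rad/s
shaft E → the driven shaft (gear mesh, 53/40): 10.807 ÷ 1.325 = 8.1566 rad/s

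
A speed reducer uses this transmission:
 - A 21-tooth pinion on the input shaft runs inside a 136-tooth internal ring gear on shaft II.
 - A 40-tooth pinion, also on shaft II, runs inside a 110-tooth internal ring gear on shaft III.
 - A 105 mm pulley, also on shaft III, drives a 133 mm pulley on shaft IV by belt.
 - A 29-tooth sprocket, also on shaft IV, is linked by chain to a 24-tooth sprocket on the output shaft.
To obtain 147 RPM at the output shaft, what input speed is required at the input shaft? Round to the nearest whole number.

2744 RPM

Overall ratio R = 6.4762 × 2.75 × 1.2667 × 0.82759 = 18.669.
Required input speed = output speed × R = 147 × 18.669 = 2744.4 RPM.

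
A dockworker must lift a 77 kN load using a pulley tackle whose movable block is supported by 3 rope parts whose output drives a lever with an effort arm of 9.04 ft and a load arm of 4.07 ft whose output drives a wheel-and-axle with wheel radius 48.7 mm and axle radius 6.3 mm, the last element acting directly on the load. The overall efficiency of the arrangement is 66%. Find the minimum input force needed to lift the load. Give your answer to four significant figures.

2.265 kN

Block-and-tackle MA = number of supporting rope parts = 3.
Lever MA = effort arm / load arm = 9.04/4.07 = 2.2211.
Wheel-and-axle MA = R/r = 48.7/6.3 = 7.7302.
Combined ideal MA = 3 × 2.2211 × 7.7302 = 51.509.
Actual MA = 51.509 × 0.66 = 33.996.
Effort = load / actual MA = 77 / 33.996 = 2.265 kN.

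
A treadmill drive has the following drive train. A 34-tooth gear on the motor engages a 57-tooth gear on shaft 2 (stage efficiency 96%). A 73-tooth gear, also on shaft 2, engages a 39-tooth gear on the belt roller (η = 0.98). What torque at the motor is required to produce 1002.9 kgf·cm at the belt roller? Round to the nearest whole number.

1190 kgf·cm

Overall ratio R = 1.6765 × 0.53425 = 0.89565; overall efficiency η = 0.96 × 0.98 = 0.9408.
Input torque = output torque / (R × η) = 1002.9 / (0.89565 × 0.9408) = 1190.2 kgf·cm.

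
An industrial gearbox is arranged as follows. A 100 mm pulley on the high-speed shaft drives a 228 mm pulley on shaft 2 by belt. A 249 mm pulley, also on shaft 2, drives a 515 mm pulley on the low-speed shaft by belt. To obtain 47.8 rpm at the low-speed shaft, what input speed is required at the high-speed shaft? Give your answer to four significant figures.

Overall ratio R = 2.28 × 2.0683 = 4.7157.
Required input speed = output speed × R = 47.8 × 4.7157 = 225.41 rpm.

225.4 rpm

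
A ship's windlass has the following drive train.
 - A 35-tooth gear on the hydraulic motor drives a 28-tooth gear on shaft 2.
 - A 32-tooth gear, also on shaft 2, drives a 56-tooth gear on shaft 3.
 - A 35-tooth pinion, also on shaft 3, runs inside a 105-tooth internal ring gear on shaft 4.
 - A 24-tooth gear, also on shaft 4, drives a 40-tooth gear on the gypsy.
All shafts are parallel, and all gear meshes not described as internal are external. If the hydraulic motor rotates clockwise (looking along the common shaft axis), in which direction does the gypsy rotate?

anticlockwise

the hydraulic motor → shaft 2: external mesh, 1 reversal → CCW.
shaft 2 → shaft 3: external mesh, 1 reversal → CW.
shaft 3 → shaft 4: internal mesh, same direction → CW.
shaft 4 → the gypsy: external mesh, 1 reversal → CCW.
3 reversals in total — an odd number — so the gypsy turns opposite to the hydraulic motor.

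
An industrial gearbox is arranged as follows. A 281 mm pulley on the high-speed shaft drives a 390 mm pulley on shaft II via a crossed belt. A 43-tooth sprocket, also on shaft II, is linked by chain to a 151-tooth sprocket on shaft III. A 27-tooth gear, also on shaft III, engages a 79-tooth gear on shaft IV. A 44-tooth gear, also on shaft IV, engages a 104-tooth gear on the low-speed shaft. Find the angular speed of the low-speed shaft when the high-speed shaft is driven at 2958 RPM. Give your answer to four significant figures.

87.76 RPM

the high-speed shaft → shaft II (belt, 390/281): 2958 ÷ 1.3879 = 2131.3 RPM
shaft II → shaft III (chain, 151/43): 2131.3 ÷ 3.5116 = 606.92 RPM
shaft III → shaft IV (gear mesh, 79/27): 606.92 ÷ 2.9259 = 207.43 RPM
shaft IV → the low-speed shaft (gear mesh, 104/44): 207.43 ÷ 2.3636 = 87.758 RPM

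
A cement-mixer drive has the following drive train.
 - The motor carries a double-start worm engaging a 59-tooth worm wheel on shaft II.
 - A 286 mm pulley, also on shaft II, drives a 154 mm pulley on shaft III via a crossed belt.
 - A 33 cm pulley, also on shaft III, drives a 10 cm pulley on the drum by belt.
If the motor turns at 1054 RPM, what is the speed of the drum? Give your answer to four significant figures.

219.0 RPM

worm 59/2 = 29.5 → 1054/29.5 = 35.729 RPM
belt 154/286 = 0.53846 → 35.729/0.53846 = 66.354 RPM
belt 10/33 = 0.30303 → 66.354/0.30303 = 218.97 RPM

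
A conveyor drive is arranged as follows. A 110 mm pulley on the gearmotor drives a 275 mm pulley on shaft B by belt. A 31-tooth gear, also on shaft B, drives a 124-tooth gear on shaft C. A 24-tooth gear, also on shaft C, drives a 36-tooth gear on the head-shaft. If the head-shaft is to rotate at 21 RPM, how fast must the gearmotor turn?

Overall ratio R = 2.5 × 4 × 1.5 = 15.
Required input speed = output speed × R = 21 × 15 = 315 RPM.

315 RPM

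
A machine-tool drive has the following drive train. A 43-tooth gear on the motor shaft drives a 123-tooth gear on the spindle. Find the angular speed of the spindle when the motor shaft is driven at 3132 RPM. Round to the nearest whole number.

Gear mesh: ratio = 123/43 = 2.8605, so the spindle turns at 3132 / 2.8605 = 1094.9 RPM.

1095 RPM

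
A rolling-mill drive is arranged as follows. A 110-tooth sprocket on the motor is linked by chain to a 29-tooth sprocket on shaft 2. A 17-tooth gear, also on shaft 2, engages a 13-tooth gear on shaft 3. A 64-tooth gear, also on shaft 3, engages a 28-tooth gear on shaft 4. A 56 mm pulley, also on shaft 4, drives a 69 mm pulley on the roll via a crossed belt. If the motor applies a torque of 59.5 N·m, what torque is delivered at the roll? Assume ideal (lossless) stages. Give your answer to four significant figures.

Chain: ratio = 29/110 = 0.26364; torque at shaft 2 = 59.5 × 0.26364 = 15.686 N·m.
Gear mesh: ratio = 13/17 = 0.76471; torque at shaft 3 = 15.686 × 0.76471 = 11.995 N·m.
Gear mesh: ratio = 28/64 = 0.4375; torque at shaft 4 = 11.995 × 0.4375 = 5.248 N·m.
Belt: ratio = 69/56 = 1.2321; torque at the roll = 5.248 × 1.2321 = 6.4663 N·m.

6.466 N·m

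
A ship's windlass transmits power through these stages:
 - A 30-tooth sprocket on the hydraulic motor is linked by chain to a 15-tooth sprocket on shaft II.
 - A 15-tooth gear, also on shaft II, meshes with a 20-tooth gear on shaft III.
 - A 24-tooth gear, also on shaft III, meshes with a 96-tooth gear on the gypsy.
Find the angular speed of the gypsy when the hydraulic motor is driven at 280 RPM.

chain 15/30 = 0.5 → 280/0.5 = 560 RPM
gear mesh 20/15 = 1.3333 → 560/1.3333 = 420 RPM
gear mesh 96/24 = 4 → 420/4 = 105 RPM

105 RPM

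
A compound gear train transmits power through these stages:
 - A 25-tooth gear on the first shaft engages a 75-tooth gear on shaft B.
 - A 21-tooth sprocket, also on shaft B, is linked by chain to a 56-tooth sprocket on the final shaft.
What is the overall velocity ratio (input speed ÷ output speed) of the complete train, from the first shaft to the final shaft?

8

Each stage contributes driven/driver: gear mesh 75/25 = 3, chain 56/21 = 2.6667.
Overall: 3 × 2.6667 = 8.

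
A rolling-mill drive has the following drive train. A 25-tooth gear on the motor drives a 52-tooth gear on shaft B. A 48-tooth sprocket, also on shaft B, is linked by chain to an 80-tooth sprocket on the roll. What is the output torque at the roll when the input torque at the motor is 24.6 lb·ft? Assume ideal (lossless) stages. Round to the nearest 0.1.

85.3 lb·ft

After the gear mesh (52/25): 24.6 × 2.08 = 51.168 lb·ft
After the chain (80/48): 51.168 × 1.6667 = 85.28 lb·ft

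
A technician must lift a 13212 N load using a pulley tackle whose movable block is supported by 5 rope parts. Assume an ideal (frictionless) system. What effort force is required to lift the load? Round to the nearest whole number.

2642 N

Block-and-tackle MA = number of supporting rope parts = 5.
Effort = load / MA = 13212 / 5 = 2642.4 N.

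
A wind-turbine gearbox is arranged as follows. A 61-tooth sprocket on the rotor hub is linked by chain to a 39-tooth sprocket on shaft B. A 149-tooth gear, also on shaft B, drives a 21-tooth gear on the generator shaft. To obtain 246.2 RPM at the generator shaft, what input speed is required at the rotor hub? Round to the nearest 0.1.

Overall ratio R = 0.63934 × 0.14094 = 0.090109.
Required input speed = output speed × R = 246.2 × 0.090109 = 22.185 RPM.

22.2 RPM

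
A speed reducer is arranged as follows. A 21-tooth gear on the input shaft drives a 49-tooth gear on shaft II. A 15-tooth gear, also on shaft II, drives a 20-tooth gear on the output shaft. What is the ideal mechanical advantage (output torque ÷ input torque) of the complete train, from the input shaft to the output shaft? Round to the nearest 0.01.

Each stage contributes driven/driver: gear mesh 49/21 = 2.3333, gear mesh 20/15 = 1.3333.
Overall: 2.3333 × 1.3333 = 3.1111.

3.11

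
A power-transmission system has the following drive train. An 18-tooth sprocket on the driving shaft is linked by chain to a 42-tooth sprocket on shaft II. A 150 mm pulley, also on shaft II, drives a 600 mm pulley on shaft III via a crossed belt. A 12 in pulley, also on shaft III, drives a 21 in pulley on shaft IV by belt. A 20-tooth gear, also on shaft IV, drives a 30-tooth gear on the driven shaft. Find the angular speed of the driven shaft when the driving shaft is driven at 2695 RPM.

110 RPM

chain 42/18 = 2.3333 → 2695/2.3333 = 1155 RPM
belt 600/150 = 4 → 1155/4 = 288.75 RPM
belt 21/12 = 1.75 → 288.75/1.75 = 165 RPM
gear mesh 30/20 = 1.5 → 165/1.5 = 110 RPM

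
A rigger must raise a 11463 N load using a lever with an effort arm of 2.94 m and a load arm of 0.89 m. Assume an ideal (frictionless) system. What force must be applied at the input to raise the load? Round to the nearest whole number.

3470 N

Lever MA = effort arm / load arm = 2.94/0.89 = 3.3034.
Effort = load / MA = 11463 / 3.3034 = 3470.1 N.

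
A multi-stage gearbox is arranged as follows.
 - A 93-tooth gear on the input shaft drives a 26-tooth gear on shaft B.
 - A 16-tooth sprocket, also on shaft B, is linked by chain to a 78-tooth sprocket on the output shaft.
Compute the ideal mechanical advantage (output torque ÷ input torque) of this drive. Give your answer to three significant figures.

Each stage contributes driven/driver: gear mesh 26/93 = 0.27957, chain 78/16 = 4.875.
Overall: 0.27957 × 4.875 = 1.3629.

1.36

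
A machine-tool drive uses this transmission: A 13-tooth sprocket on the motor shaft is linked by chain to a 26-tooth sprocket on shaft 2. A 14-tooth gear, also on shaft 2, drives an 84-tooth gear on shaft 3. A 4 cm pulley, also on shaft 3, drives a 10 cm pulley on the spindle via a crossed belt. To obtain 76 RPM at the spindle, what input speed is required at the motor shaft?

Overall ratio R = 2 × 6 × 2.5 = 30.
Required input speed = output speed × R = 76 × 30 = 2280 RPM.

2280 RPM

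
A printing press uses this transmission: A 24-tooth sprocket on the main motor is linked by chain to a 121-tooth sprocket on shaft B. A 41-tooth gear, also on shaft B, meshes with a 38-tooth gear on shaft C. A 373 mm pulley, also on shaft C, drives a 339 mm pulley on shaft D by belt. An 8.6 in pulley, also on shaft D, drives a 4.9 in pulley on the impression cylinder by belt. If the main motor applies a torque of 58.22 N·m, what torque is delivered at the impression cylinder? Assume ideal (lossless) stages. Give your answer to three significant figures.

chain 121/24 = 5.0417 → τ = 58.22·5.0417 = 293.53 N·m
gear mesh 38/41 = 0.92683 → τ = 293.53·0.92683 = 272.05 N·m
belt 339/373 = 0.90885 → τ = 272.05·0.90885 = 247.25 N·m
belt 4.9/8.6 = 0.56977 → τ = 247.25·0.56977 = 140.88 N·m

141 N·m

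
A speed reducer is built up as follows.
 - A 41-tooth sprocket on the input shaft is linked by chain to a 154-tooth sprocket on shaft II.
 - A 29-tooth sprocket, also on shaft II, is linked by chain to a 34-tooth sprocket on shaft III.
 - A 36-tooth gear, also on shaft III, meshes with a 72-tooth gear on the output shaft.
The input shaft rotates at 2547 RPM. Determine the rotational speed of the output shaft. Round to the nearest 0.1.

289.2 RPM

the input shaft → shaft II (chain, 154/41): 2547 ÷ 3.7561 = 678.1 RPM
shaft II → shaft III (chain, 34/29): 678.1 ÷ 1.1724 = 578.38 RPM
shaft III → the output shaft (gear mesh, 72/36): 578.38 ÷ 2 = 289.19 RPM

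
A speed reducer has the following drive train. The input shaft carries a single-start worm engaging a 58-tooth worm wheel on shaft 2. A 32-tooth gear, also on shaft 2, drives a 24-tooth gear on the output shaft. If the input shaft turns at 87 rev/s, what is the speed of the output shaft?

the input shaft → shaft 2 (worm, 58/1): 87 ÷ 58 = 1.5 rev/s
shaft 2 → the output shaft (gear mesh, 24/32): 1.5 ÷ 0.75 = 2 rev/s

2 rev/s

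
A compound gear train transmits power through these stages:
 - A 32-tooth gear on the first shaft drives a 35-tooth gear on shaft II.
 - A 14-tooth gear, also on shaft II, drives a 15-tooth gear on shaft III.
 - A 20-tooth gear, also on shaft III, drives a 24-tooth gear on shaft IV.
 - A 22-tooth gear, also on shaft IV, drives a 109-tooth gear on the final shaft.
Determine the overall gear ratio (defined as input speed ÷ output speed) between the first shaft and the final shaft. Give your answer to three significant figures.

Each stage contributes driven/driver: gear mesh 35/32 = 1.0938, gear mesh 15/14 = 1.0714, gear mesh 24/20 = 1.2, gear mesh 109/22 = 4.9545.
Overall: 1.0938 × 1.0714 × 1.2 × 4.9545 = 6.9673.

6.97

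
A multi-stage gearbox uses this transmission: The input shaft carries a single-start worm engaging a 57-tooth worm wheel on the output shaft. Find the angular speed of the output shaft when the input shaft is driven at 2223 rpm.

worm 57/1 = 57 → 2223/57 = 39 rpm

39 rpm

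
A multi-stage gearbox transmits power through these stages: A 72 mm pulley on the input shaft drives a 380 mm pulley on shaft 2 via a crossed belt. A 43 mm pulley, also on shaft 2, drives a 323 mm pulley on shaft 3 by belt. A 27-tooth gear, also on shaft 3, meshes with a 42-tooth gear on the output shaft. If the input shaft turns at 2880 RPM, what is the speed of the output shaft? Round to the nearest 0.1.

the input shaft → shaft 2 (belt, 380/72): 2880 ÷ 5.2778 = 545.68 RPM
shaft 2 → shaft 3 (belt, 323/43): 545.68 ÷ 7.5116 = 72.645 RPM
shaft 3 → the output shaft (gear mesh, 42/27): 72.645 ÷ 1.5556 = 46.701 RPM

46.7 RPM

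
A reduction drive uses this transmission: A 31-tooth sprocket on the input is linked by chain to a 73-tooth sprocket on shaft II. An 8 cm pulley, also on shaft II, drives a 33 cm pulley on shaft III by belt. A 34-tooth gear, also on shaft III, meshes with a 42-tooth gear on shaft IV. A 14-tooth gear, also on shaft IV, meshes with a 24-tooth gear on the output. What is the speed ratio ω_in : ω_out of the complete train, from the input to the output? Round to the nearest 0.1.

Each stage contributes driven/driver: chain 73/31 = 2.3548, belt 33/8 = 4.125, gear mesh 42/34 = 1.2353, gear mesh 24/14 = 1.7143.
Overall: 2.3548 × 4.125 × 1.2353 × 1.7143 = 20.57.

20.6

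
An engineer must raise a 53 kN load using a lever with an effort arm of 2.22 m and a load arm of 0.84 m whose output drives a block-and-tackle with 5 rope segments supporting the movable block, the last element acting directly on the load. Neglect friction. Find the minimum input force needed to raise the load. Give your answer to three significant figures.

Lever MA = effort arm / load arm = 2.22/0.84 = 2.6429.
Block-and-tackle MA = number of supporting rope parts = 5.
Combined ideal MA = 2.6429 × 5 = 13.214.
Effort = load / MA = 53 / 13.214 = 4.0108 kN.

4.01 kN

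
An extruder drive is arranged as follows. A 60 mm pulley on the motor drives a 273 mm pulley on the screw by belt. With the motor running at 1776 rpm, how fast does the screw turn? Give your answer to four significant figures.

390.3 rpm

the motor → the screw (belt, 273/60): 1776 ÷ 4.55 = 390.33 rpm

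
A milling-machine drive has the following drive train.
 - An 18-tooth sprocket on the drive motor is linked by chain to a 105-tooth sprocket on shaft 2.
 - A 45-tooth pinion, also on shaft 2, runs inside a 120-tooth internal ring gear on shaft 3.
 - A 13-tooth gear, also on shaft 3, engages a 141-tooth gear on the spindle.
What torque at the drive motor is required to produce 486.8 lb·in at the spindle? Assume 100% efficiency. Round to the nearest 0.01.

Overall ratio R = 5.8333 × 2.6667 × 10.846 = 168.72.
Input torque = output torque / R = 486.8 / 168.72 = 2.8853 lb·in.

2.89 lb·in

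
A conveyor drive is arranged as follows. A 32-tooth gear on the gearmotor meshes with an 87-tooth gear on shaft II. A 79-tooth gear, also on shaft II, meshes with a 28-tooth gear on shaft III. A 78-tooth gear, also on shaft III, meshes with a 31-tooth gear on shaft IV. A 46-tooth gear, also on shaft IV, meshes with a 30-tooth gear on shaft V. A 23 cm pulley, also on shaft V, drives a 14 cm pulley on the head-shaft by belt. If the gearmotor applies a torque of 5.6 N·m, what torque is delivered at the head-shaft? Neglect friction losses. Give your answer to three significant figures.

0.851 N·m

After the gear mesh (87/32): 5.6 × 2.7188 = 15.225 N·m
After the gear mesh (28/79): 15.225 × 0.35443 = 5.3962 N·m
After the gear mesh (31/78): 5.3962 × 0.39744 = 2.1446 N·m
After the gear mesh (30/46): 2.1446 × 0.65217 = 1.3987 N·m
After the belt (14/23): 1.3987 × 0.6087 = 0.85137 N·m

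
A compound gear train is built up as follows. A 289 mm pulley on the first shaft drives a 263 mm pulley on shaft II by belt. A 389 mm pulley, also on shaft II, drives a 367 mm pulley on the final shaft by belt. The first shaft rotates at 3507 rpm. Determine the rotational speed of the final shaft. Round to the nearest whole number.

Belt: ratio = 263/289 = 0.91003, so shaft II turns at 3507 / 0.91003 = 3853.7 rpm.
Belt: ratio = 367/389 = 0.94344, so the final shaft turns at 3853.7 / 0.94344 = 4084.7 rpm.

4085 rpm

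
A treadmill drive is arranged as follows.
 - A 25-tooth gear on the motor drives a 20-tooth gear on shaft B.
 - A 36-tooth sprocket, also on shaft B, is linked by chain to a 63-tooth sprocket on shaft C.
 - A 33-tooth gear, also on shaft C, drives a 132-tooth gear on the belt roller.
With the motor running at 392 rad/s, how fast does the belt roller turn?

70 rad/s

gear mesh 20/25 = 0.8 → 392/0.8 = 490 rad/s
chain 63/36 = 1.75 → 490/1.75 = 280 rad/s
gear mesh 132/33 = 4 → 280/4 = 70 rad/s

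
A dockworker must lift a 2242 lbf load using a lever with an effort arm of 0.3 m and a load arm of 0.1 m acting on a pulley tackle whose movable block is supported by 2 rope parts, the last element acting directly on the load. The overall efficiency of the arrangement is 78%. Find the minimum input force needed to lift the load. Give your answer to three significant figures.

Lever MA = effort arm / load arm = 0.3/0.1 = 3.
Block-and-tackle MA = number of supporting rope parts = 2.
Combined ideal MA = 3 × 2 = 6.
Actual MA = 6 × 0.78 = 4.68.
Effort = load / actual MA = 2242 / 4.68 = 479.06 lbf.

479 lbf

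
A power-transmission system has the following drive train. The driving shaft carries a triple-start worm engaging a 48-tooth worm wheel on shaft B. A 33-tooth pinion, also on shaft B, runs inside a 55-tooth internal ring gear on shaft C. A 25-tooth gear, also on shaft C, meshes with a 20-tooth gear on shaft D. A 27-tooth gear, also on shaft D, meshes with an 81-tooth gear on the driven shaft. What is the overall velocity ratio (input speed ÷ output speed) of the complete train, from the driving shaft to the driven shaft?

Each stage contributes driven/driver: worm 48/3 = 16, internal gear 55/33 = 1.6667, gear mesh 20/25 = 0.8, gear mesh 81/27 = 3.
Overall: 16 × 1.6667 × 0.8 × 3 = 64.

64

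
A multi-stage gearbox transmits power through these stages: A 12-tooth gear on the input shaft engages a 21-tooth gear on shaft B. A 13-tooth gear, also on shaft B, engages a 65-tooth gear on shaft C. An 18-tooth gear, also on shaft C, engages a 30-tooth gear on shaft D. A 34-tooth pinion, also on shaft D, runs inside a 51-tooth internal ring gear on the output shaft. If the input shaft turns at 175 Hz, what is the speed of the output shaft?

Gear mesh: ratio = 21/12 = 1.75, so shaft B turns at 175 / 1.75 = 100 Hz.
Gear mesh: ratio = 65/13 = 5, so shaft C turns at 100 / 5 = 20 Hz.
Gear mesh: ratio = 30/18 = 1.6667, so shaft D turns at 20 / 1.6667 = 12 Hz.
Internal gear: ratio = 51/34 = 1.5, so the output shaft turns at 12 / 1.5 = 8 Hz.

8 Hz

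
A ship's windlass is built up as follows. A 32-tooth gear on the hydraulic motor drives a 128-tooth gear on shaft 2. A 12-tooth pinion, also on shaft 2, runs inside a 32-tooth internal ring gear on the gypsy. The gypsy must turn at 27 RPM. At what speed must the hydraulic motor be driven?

Overall ratio R = 4 × 2.6667 = 10.667.
Required input speed = output speed × R = 27 × 10.667 = 288 RPM.

288 RPM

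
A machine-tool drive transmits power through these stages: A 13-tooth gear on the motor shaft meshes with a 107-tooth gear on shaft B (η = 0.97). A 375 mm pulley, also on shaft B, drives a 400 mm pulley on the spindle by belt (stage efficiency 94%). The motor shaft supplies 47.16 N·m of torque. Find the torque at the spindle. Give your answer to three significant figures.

gear mesh 107/13 = 8.2308 → τ = 47.16·8.2308·0.97 = 376.52 N·m
belt 400/375 = 1.0667 → τ = 376.52·1.0667·0.94 = 377.52 N·m

378 N·m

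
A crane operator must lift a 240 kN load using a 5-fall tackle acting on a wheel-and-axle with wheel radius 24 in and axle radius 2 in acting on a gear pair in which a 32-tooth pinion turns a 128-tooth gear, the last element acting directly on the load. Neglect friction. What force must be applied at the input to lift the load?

1 kN

Block-and-tackle MA = number of supporting rope parts = 5.
Wheel-and-axle MA = R/r = 24/2 = 12.
Gear pair MA = 128/32 = 4.
Combined ideal MA = 5 × 12 × 4 = 240.
Effort = load / MA = 240 / 240 = 1 kN.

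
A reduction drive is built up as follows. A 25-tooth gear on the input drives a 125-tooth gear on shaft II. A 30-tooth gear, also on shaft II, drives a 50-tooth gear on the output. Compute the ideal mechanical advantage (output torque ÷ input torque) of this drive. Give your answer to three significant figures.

8.33

Each stage contributes driven/driver: gear mesh 125/25 = 5, gear mesh 50/30 = 1.6667.
Overall: 5 × 1.6667 = 8.3333.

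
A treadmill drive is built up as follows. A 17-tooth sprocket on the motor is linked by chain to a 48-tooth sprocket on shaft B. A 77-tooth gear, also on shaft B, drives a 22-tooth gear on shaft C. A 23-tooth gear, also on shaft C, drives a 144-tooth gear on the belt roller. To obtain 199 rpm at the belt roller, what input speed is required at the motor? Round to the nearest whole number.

Overall ratio R = 2.8235 × 0.28571 × 6.2609 = 5.0508.
Required input speed = output speed × R = 199 × 5.0508 = 1005.1 rpm.

1005 rpm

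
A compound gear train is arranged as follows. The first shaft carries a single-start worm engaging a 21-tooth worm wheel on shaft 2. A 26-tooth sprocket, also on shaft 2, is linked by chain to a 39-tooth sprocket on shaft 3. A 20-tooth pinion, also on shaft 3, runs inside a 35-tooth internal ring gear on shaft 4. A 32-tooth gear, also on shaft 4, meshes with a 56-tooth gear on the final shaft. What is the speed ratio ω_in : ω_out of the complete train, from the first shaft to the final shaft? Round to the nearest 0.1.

Each stage contributes driven/driver: worm 21/1 = 21, chain 39/26 = 1.5, internal gear 35/20 = 1.75, gear mesh 56/32 = 1.75.
Overall: 21 × 1.5 × 1.75 × 1.75 = 96.469.

96.5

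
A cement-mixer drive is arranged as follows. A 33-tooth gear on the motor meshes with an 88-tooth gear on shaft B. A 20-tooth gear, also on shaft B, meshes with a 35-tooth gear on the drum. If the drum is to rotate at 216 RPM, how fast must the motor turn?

Overall ratio R = 2.6667 × 1.75 = 4.6667.
Required input speed = output speed × R = 216 × 4.6667 = 1008 RPM.

1008 RPM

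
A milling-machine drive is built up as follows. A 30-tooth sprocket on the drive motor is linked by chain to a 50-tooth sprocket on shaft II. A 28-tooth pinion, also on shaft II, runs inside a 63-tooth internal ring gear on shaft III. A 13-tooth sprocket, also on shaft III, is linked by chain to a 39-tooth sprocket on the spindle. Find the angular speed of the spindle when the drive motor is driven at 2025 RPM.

180 RPM

the drive motor → shaft II (chain, 50/30): 2025 ÷ 1.6667 = 1215 RPM
shaft II → shaft III (internal gear, 63/28): 1215 ÷ 2.25 = 540 RPM
shaft III → the spindle (chain, 39/13): 540 ÷ 3 = 180 RPM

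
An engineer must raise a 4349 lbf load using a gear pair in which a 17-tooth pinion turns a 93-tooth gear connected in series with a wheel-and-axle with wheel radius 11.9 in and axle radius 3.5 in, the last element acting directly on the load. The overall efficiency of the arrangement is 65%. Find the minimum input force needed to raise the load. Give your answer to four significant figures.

Gear pair MA = 93/17 = 5.4706.
Wheel-and-axle MA = R/r = 11.9/3.5 = 3.4.
Combined ideal MA = 5.4706 × 3.4 = 18.6.
Actual MA = 18.6 × 0.65 = 12.09.
Effort = load / actual MA = 4349 / 12.09 = 359.72 lbf.

359.7 lbf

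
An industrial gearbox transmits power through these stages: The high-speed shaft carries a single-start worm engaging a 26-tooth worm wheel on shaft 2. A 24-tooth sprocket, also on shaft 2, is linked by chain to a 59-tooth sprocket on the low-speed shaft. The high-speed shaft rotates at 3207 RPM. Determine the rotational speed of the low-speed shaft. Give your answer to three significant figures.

50.2 RPM

Worm: ratio = 26/1 = 26, so shaft 2 turns at 3207 / 26 = 123.35 RPM.
Chain: ratio = 59/24 = 2.4583, so the low-speed shaft turns at 123.35 / 2.4583 = 50.175 RPM.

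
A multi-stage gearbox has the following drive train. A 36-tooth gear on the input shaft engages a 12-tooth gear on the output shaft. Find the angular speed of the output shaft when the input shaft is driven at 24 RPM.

72 RPM

the input shaft → the output shaft (gear mesh, 12/36): 24 ÷ 0.33333 = 72 RPM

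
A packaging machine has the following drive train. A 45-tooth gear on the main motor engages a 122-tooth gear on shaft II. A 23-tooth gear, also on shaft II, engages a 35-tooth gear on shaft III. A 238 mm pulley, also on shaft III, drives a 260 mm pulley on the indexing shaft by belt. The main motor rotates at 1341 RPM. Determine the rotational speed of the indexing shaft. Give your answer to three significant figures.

the main motor → shaft II (gear mesh, 122/45): 1341 ÷ 2.7111 = 494.63 RPM
shaft II → shaft III (gear mesh, 35/23): 494.63 ÷ 1.5217 = 325.04 RPM
shaft III → the indexing shaft (belt, 260/238): 325.04 ÷ 1.0924 = 297.54 RPM

298 RPM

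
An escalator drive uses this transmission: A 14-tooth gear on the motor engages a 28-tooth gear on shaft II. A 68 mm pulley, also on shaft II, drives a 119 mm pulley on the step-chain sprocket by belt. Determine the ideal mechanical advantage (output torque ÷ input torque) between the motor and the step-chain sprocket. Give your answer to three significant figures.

Each stage contributes driven/driver: gear mesh 28/14 = 2, belt 119/68 = 1.75.
Overall: 2 × 1.75 = 3.5.

3.50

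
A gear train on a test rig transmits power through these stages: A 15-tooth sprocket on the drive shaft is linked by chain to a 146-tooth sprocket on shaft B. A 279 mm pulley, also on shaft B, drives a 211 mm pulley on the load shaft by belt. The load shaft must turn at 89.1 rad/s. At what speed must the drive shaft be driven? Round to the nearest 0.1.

655.9 rad/s

Overall ratio R = 9.7333 × 0.75627 = 7.3611.
Required input speed = output speed × R = 89.1 × 7.3611 = 655.87 rad/s.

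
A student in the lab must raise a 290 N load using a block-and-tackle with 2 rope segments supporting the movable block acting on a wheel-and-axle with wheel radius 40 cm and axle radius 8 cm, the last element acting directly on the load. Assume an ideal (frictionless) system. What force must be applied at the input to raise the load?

29 N

Block-and-tackle MA = number of supporting rope parts = 2.
Wheel-and-axle MA = R/r = 40/8 = 5.
Combined ideal MA = 2 × 5 = 10.
Effort = load / MA = 290 / 10 = 29 N.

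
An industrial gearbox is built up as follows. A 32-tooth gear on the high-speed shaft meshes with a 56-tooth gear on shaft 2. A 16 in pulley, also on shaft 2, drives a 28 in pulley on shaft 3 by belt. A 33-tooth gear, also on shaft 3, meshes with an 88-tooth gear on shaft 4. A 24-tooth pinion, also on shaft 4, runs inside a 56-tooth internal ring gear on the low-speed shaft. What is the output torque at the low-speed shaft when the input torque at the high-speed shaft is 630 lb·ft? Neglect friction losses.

12005 lb·ft

After the gear mesh (56/32): 630 × 1.75 = 1102.5 lb·ft
After the belt (28/16): 1102.5 × 1.75 = 1929.4 lb·ft
After the gear mesh (88/33): 1929.4 × 2.6667 = 5145 lb·ft
After the internal gear (56/24): 5145 × 2.3333 = 12005 lb·ft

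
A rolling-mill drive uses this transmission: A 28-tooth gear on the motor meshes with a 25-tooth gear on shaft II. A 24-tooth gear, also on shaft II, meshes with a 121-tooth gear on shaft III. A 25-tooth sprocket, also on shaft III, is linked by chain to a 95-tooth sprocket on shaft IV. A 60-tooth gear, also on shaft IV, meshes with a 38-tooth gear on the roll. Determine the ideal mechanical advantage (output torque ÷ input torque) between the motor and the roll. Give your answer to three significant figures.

10.8

Each stage contributes driven/driver: gear mesh 25/28 = 0.89286, gear mesh 121/24 = 5.0417, chain 95/25 = 3.8, gear mesh 38/60 = 0.63333.
Overall: 0.89286 × 5.0417 × 3.8 × 0.63333 = 10.834.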